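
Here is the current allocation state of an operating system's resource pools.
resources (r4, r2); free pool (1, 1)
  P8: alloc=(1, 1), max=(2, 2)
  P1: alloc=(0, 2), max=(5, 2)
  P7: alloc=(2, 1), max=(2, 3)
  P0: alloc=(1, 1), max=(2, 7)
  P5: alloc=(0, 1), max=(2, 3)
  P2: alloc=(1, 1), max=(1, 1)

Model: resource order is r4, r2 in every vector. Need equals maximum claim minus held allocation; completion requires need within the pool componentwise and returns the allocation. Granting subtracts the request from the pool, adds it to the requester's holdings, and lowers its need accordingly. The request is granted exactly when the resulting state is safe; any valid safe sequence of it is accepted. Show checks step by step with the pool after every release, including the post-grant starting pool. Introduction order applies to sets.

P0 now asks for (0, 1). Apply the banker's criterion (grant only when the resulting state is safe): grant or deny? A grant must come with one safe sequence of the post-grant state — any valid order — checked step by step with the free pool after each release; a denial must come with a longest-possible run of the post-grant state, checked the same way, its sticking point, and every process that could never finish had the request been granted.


GRANT. The post-grant state is safe; one safe sequence: P2, P8, P5, P7, P1, P0.
Key observation: post-grant, (1, 0) remains, and an order beginning with P2 completes everyone.
Verifying the post-grant state step by step:
  pool = (1, 0)
  P2 needs (0, 0) <= (1, 0) -> finishes; pool += (1, 1) = (2, 1)
  P8 needs (1, 1) <= (2, 1) -> finishes; pool += (1, 1) = (3, 2)
  P5 needs (2, 2) <= (3, 2) -> finishes; pool += (0, 1) = (3, 3)
  P7 needs (0, 2) <= (3, 3) -> finishes; pool += (2, 1) = (5, 4)
  P1 needs (5, 0) <= (5, 4) -> finishes; pool += (0, 2) = (5, 6)
  P0 needs (1, 5) <= (5, 6) -> finishes; pool += (1, 2) = (6, 8)


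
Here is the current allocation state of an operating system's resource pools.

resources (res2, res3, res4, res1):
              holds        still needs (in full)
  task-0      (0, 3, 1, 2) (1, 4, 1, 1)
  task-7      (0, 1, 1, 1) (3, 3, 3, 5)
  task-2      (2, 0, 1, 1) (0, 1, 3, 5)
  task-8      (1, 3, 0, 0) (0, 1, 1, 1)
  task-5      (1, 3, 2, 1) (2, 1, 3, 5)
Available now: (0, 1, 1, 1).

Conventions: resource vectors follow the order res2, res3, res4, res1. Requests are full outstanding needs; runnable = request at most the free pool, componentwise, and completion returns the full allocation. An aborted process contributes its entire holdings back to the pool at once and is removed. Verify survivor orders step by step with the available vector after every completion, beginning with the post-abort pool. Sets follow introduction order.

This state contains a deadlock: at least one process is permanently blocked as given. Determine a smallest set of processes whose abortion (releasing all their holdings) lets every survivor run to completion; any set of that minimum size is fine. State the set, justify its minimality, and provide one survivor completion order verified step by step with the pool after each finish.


The answer: abort task-2 and task-5.
Key observation: aborting task-2 and task-5 returns (3, 3, 3, 2), and task-7 — hopeless before — runs at step 2 with the returned capacity in the pool.
No one abort is enough; case by case: task-0 alone leaves task-7 blocked (short on res2, res4 and res1); task-7 alone leaves task-2 blocked (short on res1); task-2 alone leaves task-7 blocked (short on res1); task-8 alone leaves task-7 blocked (short on res2, res4 and res1); task-5 alone leaves task-7 blocked (short on res2 and res1).
Survivors finish in the order: task-0, task-7, task-8. Check, step by step (pool after the aborts first):
  pool = (3, 4, 4, 3)
  task-0 needs (1, 4, 1, 1) <= (3, 4, 4, 3) -> finishes; pool += (0, 3, 1, 2) = (3, 7, 5, 5)
  task-7 needs (3, 3, 3, 5) <= (3, 7, 5, 5) -> finishes; pool += (0, 1, 1, 1) = (3, 8, 6, 6)
  task-8 needs (0, 1, 1, 1) <= (3, 8, 6, 6) -> finishes; pool += (1, 3, 0, 0) = (4, 11, 6, 6)


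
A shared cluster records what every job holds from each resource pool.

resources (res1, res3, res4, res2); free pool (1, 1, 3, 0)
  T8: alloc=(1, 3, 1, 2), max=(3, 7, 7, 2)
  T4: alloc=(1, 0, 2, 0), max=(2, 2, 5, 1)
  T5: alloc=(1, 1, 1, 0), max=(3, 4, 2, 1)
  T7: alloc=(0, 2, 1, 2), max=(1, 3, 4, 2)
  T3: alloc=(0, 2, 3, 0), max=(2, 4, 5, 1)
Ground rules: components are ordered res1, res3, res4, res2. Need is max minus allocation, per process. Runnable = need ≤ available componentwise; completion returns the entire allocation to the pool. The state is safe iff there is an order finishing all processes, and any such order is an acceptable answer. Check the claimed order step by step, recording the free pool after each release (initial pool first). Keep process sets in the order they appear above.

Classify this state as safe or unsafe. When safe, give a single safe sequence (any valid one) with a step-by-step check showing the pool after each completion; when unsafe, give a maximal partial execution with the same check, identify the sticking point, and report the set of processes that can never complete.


SAFE, for example via the order T7, T4, T3, T8, T5.
Key observation: reading the order forward, T7 is the first process whose need (1, 1, 3, 0) meets the free pool (1, 1, 3, 0) exactly on a resource it requests.
Verifying each step:
  pool = (1, 1, 3, 0)
  run T7 (needs (1, 1, 3, 0), free (1, 1, 3, 0)); after release of (0, 2, 1, 2) the pool is (1, 3, 4, 2)
  run T4 (needs (1, 2, 3, 1), free (1, 3, 4, 2)); after release of (1, 0, 2, 0) the pool is (2, 3, 6, 2)
  run T3 (needs (2, 2, 2, 1), free (2, 3, 6, 2)); after release of (0, 2, 3, 0) the pool is (2, 5, 9, 2)
  run T8 (needs (2, 4, 6, 0), free (2, 5, 9, 2)); after release of (1, 3, 1, 2) the pool is (3, 8, 10, 4)
  run T5 (needs (2, 3, 1, 1), free (3, 8, 10, 4)); after release of (1, 1, 1, 0) the pool is (4, 9, 11, 4)


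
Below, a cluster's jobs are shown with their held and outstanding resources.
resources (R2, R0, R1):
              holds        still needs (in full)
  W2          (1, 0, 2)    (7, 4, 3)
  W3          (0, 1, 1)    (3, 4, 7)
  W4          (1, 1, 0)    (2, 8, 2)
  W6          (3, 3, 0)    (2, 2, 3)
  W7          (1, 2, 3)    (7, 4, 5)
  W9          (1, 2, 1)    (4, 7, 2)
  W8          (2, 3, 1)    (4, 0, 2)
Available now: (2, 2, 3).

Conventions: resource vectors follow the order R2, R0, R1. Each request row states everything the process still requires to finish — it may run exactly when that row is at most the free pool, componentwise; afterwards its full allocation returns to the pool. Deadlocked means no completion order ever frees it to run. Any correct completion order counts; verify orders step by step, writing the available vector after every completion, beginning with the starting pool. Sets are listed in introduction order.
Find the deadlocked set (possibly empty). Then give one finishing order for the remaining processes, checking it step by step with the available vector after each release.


The deadlocked set is empty.
Key observation: beginning at W6, releases accumulate fast enough that every process eventually fits.
One completion order for the rest: W6, W8, W9, W4, W2, W3, W7. Step-by-step check:
  pool = (2, 2, 3)
  W6: need (2, 2, 3) fits (2, 2, 3); releases (3, 3, 0), pool now (5, 5, 3)
  W8: need (4, 0, 2) fits (5, 5, 3); releases (2, 3, 1), pool now (7, 8, 4)
  W9: need (4, 7, 2) fits (7, 8, 4); releases (1, 2, 1), pool now (8, 10, 5)
  W4: need (2, 8, 2) fits (8, 10, 5); releases (1, 1, 0), pool now (9, 11, 5)
  W2: need (7, 4, 3) fits (9, 11, 5); releases (1, 0, 2), pool now (10, 11, 7)
  W3: need (3, 4, 7) fits (10, 11, 7); releases (0, 1, 1), pool now (10, 12, 8)
  W7: need (7, 4, 5) fits (10, 12, 8); releases (1, 2, 3), pool now (11, 14, 11)


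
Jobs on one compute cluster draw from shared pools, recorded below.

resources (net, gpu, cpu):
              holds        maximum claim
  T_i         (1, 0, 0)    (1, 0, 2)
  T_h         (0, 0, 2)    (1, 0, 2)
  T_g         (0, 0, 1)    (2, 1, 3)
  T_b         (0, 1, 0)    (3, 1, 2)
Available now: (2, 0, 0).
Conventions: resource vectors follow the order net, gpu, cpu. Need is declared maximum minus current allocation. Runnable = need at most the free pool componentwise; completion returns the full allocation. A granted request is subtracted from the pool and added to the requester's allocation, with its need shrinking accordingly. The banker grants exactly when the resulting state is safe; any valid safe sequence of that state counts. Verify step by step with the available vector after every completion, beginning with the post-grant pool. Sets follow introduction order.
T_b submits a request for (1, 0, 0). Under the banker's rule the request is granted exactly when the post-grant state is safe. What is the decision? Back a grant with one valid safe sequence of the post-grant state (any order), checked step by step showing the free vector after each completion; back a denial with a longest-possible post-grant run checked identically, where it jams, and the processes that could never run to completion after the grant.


GRANT — the state after the grant stays safe, e.g. via T_h, T_i, T_b, T_g.
Key observation: even at the reduced pool (1, 0, 0), T_h fits immediately, so safety survives the grant.
Check on the post-grant state, step by step:
  pool = (1, 0, 0)
  T_h: need (1, 0, 0) fits (1, 0, 0); releases (0, 0, 2), pool now (1, 0, 2)
  T_i: need (0, 0, 2) fits (1, 0, 2); releases (1, 0, 0), pool now (2, 0, 2)
  T_b: need (2, 0, 2) fits (2, 0, 2); releases (1, 1, 0), pool now (3, 1, 2)
  T_g: need (2, 1, 2) fits (3, 1, 2); releases (0, 0, 1), pool now (3, 1, 3)


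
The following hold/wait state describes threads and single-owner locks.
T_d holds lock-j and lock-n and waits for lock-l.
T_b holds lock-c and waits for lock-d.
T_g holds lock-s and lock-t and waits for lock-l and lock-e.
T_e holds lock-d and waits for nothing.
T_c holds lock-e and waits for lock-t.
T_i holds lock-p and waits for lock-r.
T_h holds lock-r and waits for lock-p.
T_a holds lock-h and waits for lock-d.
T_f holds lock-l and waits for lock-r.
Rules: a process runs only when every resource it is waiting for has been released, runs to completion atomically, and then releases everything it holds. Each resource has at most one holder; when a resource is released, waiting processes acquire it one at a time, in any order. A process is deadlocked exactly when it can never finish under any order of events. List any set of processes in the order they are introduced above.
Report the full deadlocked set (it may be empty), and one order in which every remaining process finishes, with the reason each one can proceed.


Deadlocked: T_d, T_g, T_c, T_i, T_h and T_f.
Key observation: the wait chain closes on itself along T_h -> T_i -> T_h; T_g and T_c are caught in further circular waits and T_d and T_f wait into the deadlock from upstream.
One completion order for the rest: T_e, T_a, T_b.
Check, step by step:
  run T_e (it waits on nothing); releases lock-d
  T_a waits on lock-d — all released -> runs and releases lock-h
  T_b waits on lock-d — all released -> runs and releases lock-c


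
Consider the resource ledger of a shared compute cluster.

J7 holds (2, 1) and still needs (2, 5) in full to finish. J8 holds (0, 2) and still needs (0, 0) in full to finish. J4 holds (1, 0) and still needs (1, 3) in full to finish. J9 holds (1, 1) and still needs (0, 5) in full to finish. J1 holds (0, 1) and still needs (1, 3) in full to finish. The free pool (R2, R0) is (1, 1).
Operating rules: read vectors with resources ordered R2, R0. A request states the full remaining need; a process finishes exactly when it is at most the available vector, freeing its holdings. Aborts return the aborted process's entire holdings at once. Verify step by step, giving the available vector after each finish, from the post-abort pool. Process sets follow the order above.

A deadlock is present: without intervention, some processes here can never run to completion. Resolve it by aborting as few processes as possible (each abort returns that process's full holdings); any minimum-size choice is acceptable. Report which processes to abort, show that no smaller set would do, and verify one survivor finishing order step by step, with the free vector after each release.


Minimum abort set: J7.
Key observation: the deadlocked J9 becomes finishable only because J7 released (2, 1); it completes at step 4 below.
Why nothing smaller works: aborting no one leaves the state deadlocked as given.
The survivors complete as J8, J1, J4, J9. Verifying each step (starting from the post-abort pool):
  pool = (3, 2)
  run J8 (needs (0, 0), free (3, 2)); after release of (0, 2) the pool is (3, 4)
  run J1 (needs (1, 3), free (3, 4)); after release of (0, 1) the pool is (3, 5)
  run J4 (needs (1, 3), free (3, 5)); after release of (1, 0) the pool is (4, 5)
  run J9 (needs (0, 5), free (4, 5)); after release of (1, 1) the pool is (5, 6)


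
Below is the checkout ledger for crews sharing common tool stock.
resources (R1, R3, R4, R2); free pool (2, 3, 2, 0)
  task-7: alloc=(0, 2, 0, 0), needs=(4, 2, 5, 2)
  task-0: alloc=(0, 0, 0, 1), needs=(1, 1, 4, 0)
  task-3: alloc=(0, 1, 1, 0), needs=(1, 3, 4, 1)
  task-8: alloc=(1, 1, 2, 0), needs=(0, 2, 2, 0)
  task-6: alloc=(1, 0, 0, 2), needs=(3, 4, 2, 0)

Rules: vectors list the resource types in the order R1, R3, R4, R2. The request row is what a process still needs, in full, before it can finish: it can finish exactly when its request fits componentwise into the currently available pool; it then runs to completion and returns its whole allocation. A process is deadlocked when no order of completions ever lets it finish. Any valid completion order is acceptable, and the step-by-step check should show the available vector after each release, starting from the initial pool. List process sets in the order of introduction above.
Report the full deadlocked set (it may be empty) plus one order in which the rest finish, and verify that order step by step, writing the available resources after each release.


Nothing here is deadlocked.
Key observation: task-8 leads a chain of completions in which each release enables another process.
One completion order for the rest: task-8, task-6, task-0, task-3, task-7. Check, step by step:
  pool = (2, 3, 2, 0)
  task-8 needs (0, 2, 2, 0) <= (2, 3, 2, 0) -> finishes; pool += (1, 1, 2, 0) = (3, 4, 4, 0)
  task-6 needs (3, 4, 2, 0) <= (3, 4, 4, 0) -> finishes; pool += (1, 0, 0, 2) = (4, 4, 4, 2)
  task-0 needs (1, 1, 4, 0) <= (4, 4, 4, 2) -> finishes; pool += (0, 0, 0, 1) = (4, 4, 4, 3)
  task-3 needs (1, 3, 4, 1) <= (4, 4, 4, 3) -> finishes; pool += (0, 1, 1, 0) = (4, 5, 5, 3)
  task-7 needs (4, 2, 5, 2) <= (4, 5, 5, 3) -> finishes; pool += (0, 2, 0, 0) = (4, 7, 5, 3)


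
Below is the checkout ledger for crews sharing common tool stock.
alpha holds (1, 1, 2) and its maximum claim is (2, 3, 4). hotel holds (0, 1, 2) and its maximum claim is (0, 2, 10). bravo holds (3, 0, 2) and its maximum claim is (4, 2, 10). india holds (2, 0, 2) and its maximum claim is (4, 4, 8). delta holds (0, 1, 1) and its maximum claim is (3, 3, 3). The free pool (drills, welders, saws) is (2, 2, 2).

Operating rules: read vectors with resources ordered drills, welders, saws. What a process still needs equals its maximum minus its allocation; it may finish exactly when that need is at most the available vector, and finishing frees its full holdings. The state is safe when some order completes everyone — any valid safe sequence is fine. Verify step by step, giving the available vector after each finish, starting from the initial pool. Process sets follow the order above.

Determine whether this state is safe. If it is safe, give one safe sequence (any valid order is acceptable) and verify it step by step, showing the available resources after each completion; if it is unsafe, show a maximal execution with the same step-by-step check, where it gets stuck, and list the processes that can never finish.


UNSAFE — no complete ordering exists.
Key observation: once alpha, delta finish, the pool peaks at (3, 4, 5) — and every remaining process still needs more saws than that.
Going as far as possible: alpha, delta; after that, nothing fits. Walking it through:
  pool = (2, 2, 2)
  alpha needs (1, 2, 2) <= (2, 2, 2) -> finishes; pool += (1, 1, 2) = (3, 3, 4)
  delta needs (3, 2, 2) <= (3, 3, 4) -> finishes; pool += (0, 1, 1) = (3, 4, 5)
  hotel cannot run: need (0, 1, 8) vs free (3, 4, 5) (insufficient saws)
  bravo cannot run: need (1, 2, 8) vs free (3, 4, 5) (insufficient saws)
  india cannot run: need (2, 4, 6) vs free (3, 4, 5) (insufficient saws)
Processes that can never finish: hotel, bravo and india.


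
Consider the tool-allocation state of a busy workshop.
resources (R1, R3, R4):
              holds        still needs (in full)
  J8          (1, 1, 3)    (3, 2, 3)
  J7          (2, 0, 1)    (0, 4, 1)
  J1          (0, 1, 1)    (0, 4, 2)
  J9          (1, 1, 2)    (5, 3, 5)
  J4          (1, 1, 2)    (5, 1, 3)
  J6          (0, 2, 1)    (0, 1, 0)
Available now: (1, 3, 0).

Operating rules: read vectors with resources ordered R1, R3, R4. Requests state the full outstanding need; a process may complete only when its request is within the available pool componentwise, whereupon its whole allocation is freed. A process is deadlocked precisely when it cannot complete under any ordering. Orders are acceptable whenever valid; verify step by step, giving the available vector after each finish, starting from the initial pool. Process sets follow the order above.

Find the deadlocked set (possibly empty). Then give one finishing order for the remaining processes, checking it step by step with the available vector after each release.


Deadlocked: J9 and J4.
Key observation: R1 is the bottleneck — with J6, J7, J1, J8 done the pool holds (4, 7, 6), short of every remaining need.
The rest can finish in the order J6, J7, J1, J8. Walking it through:
  pool = (1, 3, 0)
  J6 needs (0, 1, 0) <= (1, 3, 0) -> finishes; pool += (0, 2, 1) = (1, 5, 1)
  J7 needs (0, 4, 1) <= (1, 5, 1) -> finishes; pool += (2, 0, 1) = (3, 5, 2)
  J1 needs (0, 4, 2) <= (3, 5, 2) -> finishes; pool += (0, 1, 1) = (3, 6, 3)
  J8 needs (3, 2, 3) <= (3, 6, 3) -> finishes; pool += (1, 1, 3) = (4, 7, 6)
The stuck group stays short no matter what:
  J9 still needs (5, 3, 5) but only (4, 7, 6) is free — short on R1
  J4 still needs (5, 1, 3) but only (4, 7, 6) is free — short on R1


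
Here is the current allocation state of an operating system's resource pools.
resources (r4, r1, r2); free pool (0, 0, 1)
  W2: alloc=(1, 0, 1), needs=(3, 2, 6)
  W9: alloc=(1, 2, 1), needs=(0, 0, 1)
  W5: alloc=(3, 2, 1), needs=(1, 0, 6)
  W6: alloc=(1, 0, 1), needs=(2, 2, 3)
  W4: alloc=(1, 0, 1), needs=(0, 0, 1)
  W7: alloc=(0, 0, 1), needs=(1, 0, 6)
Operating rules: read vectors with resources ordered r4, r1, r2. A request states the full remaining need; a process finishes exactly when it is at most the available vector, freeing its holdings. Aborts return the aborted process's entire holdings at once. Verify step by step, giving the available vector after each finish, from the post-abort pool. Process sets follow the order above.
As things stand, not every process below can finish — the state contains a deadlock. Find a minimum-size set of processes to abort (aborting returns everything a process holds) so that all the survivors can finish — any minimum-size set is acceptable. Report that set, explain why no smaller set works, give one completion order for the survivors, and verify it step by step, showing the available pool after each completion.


Abort W5 and W7.
Key observation: W2 had no path to completion before; after the abort of W5 and W7 ((3, 2, 2) returned), step 4 is where it fits.
Why nothing smaller works — every single abort fails: W2 alone leaves W5 blocked (short on r2); W9 alone leaves W2 blocked (short on r2); W5 alone leaves W2 blocked (short on r2); W6 alone leaves W2 blocked (short on r2); W4 alone leaves W2 blocked (short on r2); W7 alone leaves W2 blocked (short on r2).
The survivors complete as W4, W9, W6, W2. Step-by-step check (starting from the post-abort pool):
  pool = (3, 2, 3)
  W4: need (0, 0, 1) fits (3, 2, 3); releases (1, 0, 1), pool now (4, 2, 4)
  W9: need (0, 0, 1) fits (4, 2, 4); releases (1, 2, 1), pool now (5, 4, 5)
  W6: need (2, 2, 3) fits (5, 4, 5); releases (1, 0, 1), pool now (6, 4, 6)
  W2: need (3, 2, 6) fits (6, 4, 6); releases (1, 0, 1), pool now (7, 4, 7)


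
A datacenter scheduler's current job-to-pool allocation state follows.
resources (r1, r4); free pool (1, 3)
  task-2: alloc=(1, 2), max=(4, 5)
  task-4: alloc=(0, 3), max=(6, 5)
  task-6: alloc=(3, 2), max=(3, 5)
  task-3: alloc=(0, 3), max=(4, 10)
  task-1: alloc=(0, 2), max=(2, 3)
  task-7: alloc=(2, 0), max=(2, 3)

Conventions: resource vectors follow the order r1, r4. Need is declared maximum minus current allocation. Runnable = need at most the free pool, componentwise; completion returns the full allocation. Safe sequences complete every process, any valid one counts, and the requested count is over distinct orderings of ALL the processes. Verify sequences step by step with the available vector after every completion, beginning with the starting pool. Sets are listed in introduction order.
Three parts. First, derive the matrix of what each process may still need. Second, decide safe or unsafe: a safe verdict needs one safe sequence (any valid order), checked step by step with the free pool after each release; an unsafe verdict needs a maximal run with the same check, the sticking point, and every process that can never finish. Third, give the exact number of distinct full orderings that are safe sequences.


(1) Outstanding need per process (order r1, r4):
  task-2: (3, 3)
  task-4: (6, 2)
  task-6: (0, 3)
  task-3: (4, 7)
  task-1: (2, 1)
  task-7: (0, 3)
(2) SAFE. One safe sequence: task-6, task-7, task-4, task-2, task-1, task-3.
Key observation: at task-6 the run first touches a limit — (0, 3) against (1, 3), exact on a resource it actually requests.
Walking it through:
  pool = (1, 3)
  run task-6 (needs (0, 3), free (1, 3)); after release of (3, 2) the pool is (4, 5)
  run task-7 (needs (0, 3), free (4, 5)); after release of (2, 0) the pool is (6, 5)
  run task-4 (needs (6, 2), free (6, 5)); after release of (0, 3) the pool is (6, 8)
  run task-2 (needs (3, 3), free (6, 8)); after release of (1, 2) the pool is (7, 10)
  run task-1 (needs (2, 1), free (7, 10)); after release of (0, 2) the pool is (7, 12)
  run task-3 (needs (4, 7), free (7, 12)); after release of (0, 3) the pool is (7, 15)
(3) Precisely 78 of the possible complete orderings are safe sequences.


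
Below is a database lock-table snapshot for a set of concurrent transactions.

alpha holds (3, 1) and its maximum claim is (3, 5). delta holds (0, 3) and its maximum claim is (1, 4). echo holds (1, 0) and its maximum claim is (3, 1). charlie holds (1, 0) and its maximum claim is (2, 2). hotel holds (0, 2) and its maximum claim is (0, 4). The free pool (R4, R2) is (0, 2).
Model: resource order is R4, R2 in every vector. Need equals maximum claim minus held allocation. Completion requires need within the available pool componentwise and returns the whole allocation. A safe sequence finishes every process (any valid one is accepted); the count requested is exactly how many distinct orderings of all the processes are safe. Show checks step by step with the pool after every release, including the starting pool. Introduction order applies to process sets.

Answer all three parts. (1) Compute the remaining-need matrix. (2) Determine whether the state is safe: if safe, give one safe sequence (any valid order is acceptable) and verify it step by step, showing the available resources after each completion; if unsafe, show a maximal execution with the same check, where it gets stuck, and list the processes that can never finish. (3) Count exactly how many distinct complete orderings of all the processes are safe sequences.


(1) Outstanding need per process (order R4, R2):
  alpha: (0, 4)
  delta: (1, 1)
  echo: (2, 1)
  charlie: (1, 2)
  hotel: (0, 2)
(2) SAFE, for example via the order hotel, alpha, delta, charlie, echo.
Key observation: hotel marks the first exact bind of the order: its need (0, 2) fits the free (0, 2) with zero slack on a requested resource.
Step-by-step check:
  pool = (0, 2)
  hotel needs (0, 2) <= (0, 2) -> finishes; pool += (0, 2) = (0, 4)
  alpha needs (0, 4) <= (0, 4) -> finishes; pool += (3, 1) = (3, 5)
  delta needs (1, 1) <= (3, 5) -> finishes; pool += (0, 3) = (3, 8)
  charlie needs (1, 2) <= (3, 8) -> finishes; pool += (1, 0) = (4, 8)
  echo needs (2, 1) <= (4, 8) -> finishes; pool += (1, 0) = (5, 8)
(3) Precisely 6 of the possible complete orderings are safe sequences.


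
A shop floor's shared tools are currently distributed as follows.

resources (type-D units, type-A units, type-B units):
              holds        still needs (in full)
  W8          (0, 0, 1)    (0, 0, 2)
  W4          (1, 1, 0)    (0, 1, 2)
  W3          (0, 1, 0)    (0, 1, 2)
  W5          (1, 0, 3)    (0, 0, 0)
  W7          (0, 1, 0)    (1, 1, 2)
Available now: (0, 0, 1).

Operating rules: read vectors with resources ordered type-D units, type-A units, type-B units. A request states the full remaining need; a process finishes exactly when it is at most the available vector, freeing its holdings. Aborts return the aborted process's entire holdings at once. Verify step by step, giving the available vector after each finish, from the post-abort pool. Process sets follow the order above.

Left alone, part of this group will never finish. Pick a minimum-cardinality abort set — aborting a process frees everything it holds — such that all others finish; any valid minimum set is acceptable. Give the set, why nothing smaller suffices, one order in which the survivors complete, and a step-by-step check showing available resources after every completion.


Minimum abort set: W7.
Key observation: W4 was stuck for good until W7 gave back (0, 1, 0); in the order shown it finishes at step 2.
Minimality: the empty abort set fails — the state is deadlocked as it stands.
The survivors complete as W5, W4, W3, W8. Verifying each step (starting from the post-abort pool):
  pool = (0, 1, 1)
  W5 needs (0, 0, 0) <= (0, 1, 1) -> finishes; pool += (1, 0, 3) = (1, 1, 4)
  W4 needs (0, 1, 2) <= (1, 1, 4) -> finishes; pool += (1, 1, 0) = (2, 2, 4)
  W3 needs (0, 1, 2) <= (2, 2, 4) -> finishes; pool += (0, 1, 0) = (2, 3, 4)
  W8 needs (0, 0, 2) <= (2, 3, 4) -> finishes; pool += (0, 0, 1) = (2, 3, 5)


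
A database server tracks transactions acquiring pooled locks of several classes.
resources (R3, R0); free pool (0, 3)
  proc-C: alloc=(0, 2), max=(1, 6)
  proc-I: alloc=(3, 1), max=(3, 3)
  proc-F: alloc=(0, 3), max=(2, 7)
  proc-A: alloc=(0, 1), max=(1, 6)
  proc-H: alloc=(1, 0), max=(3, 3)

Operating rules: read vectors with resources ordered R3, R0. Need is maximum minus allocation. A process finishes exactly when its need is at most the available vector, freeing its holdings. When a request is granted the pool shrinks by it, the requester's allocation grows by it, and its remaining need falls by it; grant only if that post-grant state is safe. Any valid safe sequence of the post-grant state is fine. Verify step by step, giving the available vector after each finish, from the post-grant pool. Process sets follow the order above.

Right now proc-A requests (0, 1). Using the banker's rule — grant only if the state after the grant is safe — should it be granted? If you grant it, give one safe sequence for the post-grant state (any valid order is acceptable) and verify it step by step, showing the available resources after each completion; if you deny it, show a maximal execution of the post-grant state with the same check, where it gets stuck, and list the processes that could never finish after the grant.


DENY — the pretend-granted state is unsafe.
Key observation: proc-I, proc-H can finish, but then (4, 3) is all there is, and the blocked group's R0 demands exceed it.
After a pretend grant, a maximal execution: proc-I, proc-H — then nothing else fits. Walking it through:
  pool = (0, 2)
  proc-I needs (0, 2) <= (0, 2) -> finishes; pool += (3, 1) = (3, 3)
  proc-H needs (2, 3) <= (3, 3) -> finishes; pool += (1, 0) = (4, 3)
  blocked: proc-C wants (1, 4), pool (4, 3) — not enough R0
  blocked: proc-F wants (2, 4), pool (4, 3) — not enough R0
  blocked: proc-A wants (1, 4), pool (4, 3) — not enough R0
Processes that could never finish after the grant: proc-C, proc-F and proc-A.


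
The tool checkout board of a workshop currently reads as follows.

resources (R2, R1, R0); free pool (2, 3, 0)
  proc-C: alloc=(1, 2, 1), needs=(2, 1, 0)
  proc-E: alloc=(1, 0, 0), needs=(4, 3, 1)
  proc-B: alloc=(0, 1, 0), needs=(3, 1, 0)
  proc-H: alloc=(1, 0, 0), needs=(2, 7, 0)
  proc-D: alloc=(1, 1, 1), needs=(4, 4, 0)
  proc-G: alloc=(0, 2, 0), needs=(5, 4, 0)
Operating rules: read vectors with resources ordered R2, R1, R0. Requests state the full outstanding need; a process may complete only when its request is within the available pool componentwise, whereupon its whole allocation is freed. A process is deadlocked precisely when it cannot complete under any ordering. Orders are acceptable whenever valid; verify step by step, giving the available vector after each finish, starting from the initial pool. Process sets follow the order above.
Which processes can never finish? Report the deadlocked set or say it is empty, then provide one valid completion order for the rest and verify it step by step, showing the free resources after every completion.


The deadlocked set is proc-E, proc-H, proc-D and proc-G.
Key observation: after proc-C, proc-B the pool peaks at (3, 6, 1), and each blocked process is short somewhere: proc-E on R2; proc-H on R1; proc-D on R2; proc-G on R2.
A valid finishing order for the others: proc-C, proc-B. Verifying each step:
  pool = (2, 3, 0)
  proc-C: need (2, 1, 0) fits (2, 3, 0); releases (1, 2, 1), pool now (3, 5, 1)
  proc-B: need (3, 1, 0) fits (3, 5, 1); releases (0, 1, 0), pool now (3, 6, 1)
The stuck group stays short no matter what:
  proc-E still needs (4, 3, 1) but only (3, 6, 1) is free — short on R2
  proc-H still needs (2, 7, 0) but only (3, 6, 1) is free — short on R1
  proc-D still needs (4, 4, 0) but only (3, 6, 1) is free — short on R2
  proc-G still needs (5, 4, 0) but only (3, 6, 1) is free — short on R2


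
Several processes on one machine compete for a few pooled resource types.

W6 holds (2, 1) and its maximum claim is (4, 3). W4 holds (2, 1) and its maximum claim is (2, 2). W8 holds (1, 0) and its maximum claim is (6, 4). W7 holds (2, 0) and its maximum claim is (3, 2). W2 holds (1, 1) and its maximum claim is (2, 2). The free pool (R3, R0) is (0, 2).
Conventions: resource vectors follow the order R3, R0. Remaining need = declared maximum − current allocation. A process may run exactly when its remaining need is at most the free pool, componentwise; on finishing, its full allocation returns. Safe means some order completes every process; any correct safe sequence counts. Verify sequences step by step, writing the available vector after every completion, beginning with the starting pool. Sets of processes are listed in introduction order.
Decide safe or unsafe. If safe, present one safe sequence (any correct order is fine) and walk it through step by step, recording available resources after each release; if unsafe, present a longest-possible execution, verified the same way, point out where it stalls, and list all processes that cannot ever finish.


SAFE, for example via the order W4, W2, W6, W7, W8.
Key observation: nothing binds to the last unit here — the tightest requested-resource margin is 1, first seen at W4 ((0, 1) against (0, 2)).
Step-by-step check:
  pool = (0, 2)
  W4 needs (0, 1) <= (0, 2) -> finishes; pool += (2, 1) = (2, 3)
  W2 needs (1, 1) <= (2, 3) -> finishes; pool += (1, 1) = (3, 4)
  W6 needs (2, 2) <= (3, 4) -> finishes; pool += (2, 1) = (5, 5)
  W7 needs (1, 2) <= (5, 5) -> finishes; pool += (2, 0) = (7, 5)
  W8 needs (5, 4) <= (7, 5) -> finishes; pool += (1, 0) = (8, 5)


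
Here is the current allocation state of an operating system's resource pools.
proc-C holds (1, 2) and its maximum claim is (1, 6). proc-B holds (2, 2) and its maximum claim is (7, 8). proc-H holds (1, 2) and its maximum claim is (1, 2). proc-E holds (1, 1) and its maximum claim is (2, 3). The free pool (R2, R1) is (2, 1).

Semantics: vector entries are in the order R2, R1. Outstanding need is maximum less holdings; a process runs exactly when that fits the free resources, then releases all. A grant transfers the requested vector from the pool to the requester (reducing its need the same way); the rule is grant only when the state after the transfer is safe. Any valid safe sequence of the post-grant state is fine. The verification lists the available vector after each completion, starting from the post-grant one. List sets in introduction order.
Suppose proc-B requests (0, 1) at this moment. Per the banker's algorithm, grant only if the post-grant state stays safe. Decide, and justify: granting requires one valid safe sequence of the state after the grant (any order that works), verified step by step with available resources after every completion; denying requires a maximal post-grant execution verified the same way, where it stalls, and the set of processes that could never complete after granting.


DENY. Granting would leave the state unsafe.
Key observation: once proc-H, proc-E finish, the pool peaks at (4, 3) — and every remaining process still needs more R1 than that.
On the post-grant state, proc-H, proc-E is a maximal run — nothing extends it. Walking it through:
  pool = (2, 0)
  run proc-H (needs (0, 0), free (2, 0)); after release of (1, 2) the pool is (3, 2)
  run proc-E (needs (1, 2), free (3, 2)); after release of (1, 1) the pool is (4, 3)
  proc-C cannot run: need (0, 4) vs free (4, 3) (insufficient R1)
  proc-B cannot run: need (5, 5) vs free (4, 3) (insufficient R2 and R1)
Post-grant, the permanently blocked set is proc-C and proc-B.


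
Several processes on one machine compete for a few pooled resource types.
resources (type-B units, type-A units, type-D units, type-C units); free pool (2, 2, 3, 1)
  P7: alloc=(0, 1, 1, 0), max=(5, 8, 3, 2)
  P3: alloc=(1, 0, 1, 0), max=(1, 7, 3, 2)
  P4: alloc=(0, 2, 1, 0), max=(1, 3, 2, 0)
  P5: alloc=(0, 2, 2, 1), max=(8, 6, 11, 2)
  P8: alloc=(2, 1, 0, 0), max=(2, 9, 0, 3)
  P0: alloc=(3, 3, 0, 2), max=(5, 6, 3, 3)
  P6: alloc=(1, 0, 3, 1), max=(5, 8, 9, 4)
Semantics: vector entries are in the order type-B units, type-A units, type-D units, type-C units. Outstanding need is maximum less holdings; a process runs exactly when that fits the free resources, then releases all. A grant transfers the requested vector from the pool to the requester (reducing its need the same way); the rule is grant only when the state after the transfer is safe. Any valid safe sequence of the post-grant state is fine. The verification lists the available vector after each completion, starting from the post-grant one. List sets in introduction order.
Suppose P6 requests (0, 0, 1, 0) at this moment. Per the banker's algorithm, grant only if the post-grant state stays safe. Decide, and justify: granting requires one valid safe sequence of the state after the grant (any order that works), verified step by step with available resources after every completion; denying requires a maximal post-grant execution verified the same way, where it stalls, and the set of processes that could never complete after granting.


GRANT. The post-grant state is safe; one safe sequence: P4, P0, P3, P7, P8, P6, P5.
Key observation: (2, 2, 2, 1) free after granting still covers P4 first, and each release covers the next.
Check on the post-grant state, step by step:
  pool = (2, 2, 2, 1)
  P4 needs (1, 1, 1, 0) <= (2, 2, 2, 1) -> finishes; pool += (0, 2, 1, 0) = (2, 4, 3, 1)
  P0 needs (2, 3, 3, 1) <= (2, 4, 3, 1) -> finishes; pool += (3, 3, 0, 2) = (5, 7, 3, 3)
  P3 needs (0, 7, 2, 2) <= (5, 7, 3, 3) -> finishes; pool += (1, 0, 1, 0) = (6, 7, 4, 3)
  P7 needs (5, 7, 2, 2) <= (6, 7, 4, 3) -> finishes; pool += (0, 1, 1, 0) = (6, 8, 5, 3)
  P8 needs (0, 8, 0, 3) <= (6, 8, 5, 3) -> finishes; pool += (2, 1, 0, 0) = (8, 9, 5, 3)
  P6 needs (4, 8, 5, 3) <= (8, 9, 5, 3) -> finishes; pool += (1, 0, 4, 1) = (9, 9, 9, 4)
  P5 needs (8, 4, 9, 1) <= (9, 9, 9, 4) -> finishes; pool += (0, 2, 2, 1) = (9, 11, 11, 5)


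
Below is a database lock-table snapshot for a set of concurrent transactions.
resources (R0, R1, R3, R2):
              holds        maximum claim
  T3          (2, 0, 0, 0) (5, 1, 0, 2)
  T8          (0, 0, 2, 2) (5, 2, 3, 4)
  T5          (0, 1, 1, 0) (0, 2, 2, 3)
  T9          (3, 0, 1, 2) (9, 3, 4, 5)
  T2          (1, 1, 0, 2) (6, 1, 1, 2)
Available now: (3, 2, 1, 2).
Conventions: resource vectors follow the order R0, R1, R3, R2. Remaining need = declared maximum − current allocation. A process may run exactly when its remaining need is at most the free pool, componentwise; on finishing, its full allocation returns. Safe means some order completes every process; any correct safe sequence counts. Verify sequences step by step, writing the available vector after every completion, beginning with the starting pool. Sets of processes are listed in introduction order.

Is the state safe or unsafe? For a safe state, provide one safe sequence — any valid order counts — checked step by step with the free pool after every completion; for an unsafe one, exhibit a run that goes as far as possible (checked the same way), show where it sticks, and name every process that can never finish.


SAFE — a valid safe sequence is T3, T2, T8, T9, T5.
Key observation: reading the order forward, T3 is the first process whose need (3, 1, 0, 2) meets the free pool (3, 2, 1, 2) exactly on a resource it requests.
Walking it through:
  pool = (3, 2, 1, 2)
  T3 needs (3, 1, 0, 2) <= (3, 2, 1, 2) -> finishes; pool += (2, 0, 0, 0) = (5, 2, 1, 2)
  T2 needs (5, 0, 1, 0) <= (5, 2, 1, 2) -> finishes; pool += (1, 1, 0, 2) = (6, 3, 1, 4)
  T8 needs (5, 2, 1, 2) <= (6, 3, 1, 4) -> finishes; pool += (0, 0, 2, 2) = (6, 3, 3, 6)
  T9 needs (6, 3, 3, 3) <= (6, 3, 3, 6) -> finishes; pool += (3, 0, 1, 2) = (9, 3, 4, 8)
  T5 needs (0, 1, 1, 3) <= (9, 3, 4, 8) -> finishes; pool += (0, 1, 1, 0) = (9, 4, 5, 8)


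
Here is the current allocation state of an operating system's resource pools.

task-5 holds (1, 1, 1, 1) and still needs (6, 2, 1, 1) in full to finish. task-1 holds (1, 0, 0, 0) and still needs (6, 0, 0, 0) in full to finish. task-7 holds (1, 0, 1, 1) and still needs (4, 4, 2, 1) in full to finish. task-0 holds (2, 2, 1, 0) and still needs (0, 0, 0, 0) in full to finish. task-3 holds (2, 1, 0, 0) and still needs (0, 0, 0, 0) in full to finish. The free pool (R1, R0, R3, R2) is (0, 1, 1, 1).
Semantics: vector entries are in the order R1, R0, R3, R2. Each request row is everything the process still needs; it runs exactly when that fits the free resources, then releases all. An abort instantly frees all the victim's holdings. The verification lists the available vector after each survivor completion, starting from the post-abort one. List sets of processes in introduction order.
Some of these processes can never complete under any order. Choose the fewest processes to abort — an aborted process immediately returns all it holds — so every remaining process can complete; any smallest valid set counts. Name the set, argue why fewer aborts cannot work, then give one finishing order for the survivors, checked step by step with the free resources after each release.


Minimum abort set: task-5.
Key observation: task-1 could never have finished before the abort; with (1, 1, 1, 1) returned by task-5, it fits at step 4.
Why nothing smaller works: aborting no one leaves the state deadlocked as given.
Survivors finish in the order: task-3, task-0, task-7, task-1. Walking it through (pool after the aborts first):
  pool = (1, 2, 2, 2)
  task-3: need (0, 0, 0, 0) fits (1, 2, 2, 2); releases (2, 1, 0, 0), pool now (3, 3, 2, 2)
  task-0: need (0, 0, 0, 0) fits (3, 3, 2, 2); releases (2, 2, 1, 0), pool now (5, 5, 3, 2)
  task-7: need (4, 4, 2, 1) fits (5, 5, 3, 2); releases (1, 0, 1, 1), pool now (6, 5, 4, 3)
  task-1: need (6, 0, 0, 0) fits (6, 5, 4, 3); releases (1, 0, 0, 0), pool now (7, 5, 4, 3)
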